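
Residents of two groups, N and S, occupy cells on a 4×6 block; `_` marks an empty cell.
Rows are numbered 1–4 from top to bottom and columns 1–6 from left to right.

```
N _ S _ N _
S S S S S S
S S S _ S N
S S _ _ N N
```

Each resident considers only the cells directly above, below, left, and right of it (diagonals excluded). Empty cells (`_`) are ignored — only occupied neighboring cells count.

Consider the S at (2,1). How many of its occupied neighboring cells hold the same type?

Occupied neighbors of (2,1): (1,1)=N, (3,1)=S, (2,2)=S.
Same type (S): 2 of 3.

2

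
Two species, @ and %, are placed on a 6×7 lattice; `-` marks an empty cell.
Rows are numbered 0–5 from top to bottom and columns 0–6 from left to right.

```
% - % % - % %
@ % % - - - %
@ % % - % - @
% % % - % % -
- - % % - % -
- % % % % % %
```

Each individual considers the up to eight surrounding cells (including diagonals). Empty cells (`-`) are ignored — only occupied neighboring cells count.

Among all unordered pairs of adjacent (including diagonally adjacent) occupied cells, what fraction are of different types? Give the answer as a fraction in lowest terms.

9/55

Scan each occupied cell's neighbors to the right and below (and the two forward diagonals) so each pair is counted once.
Row 0: %(0,0)–@(1,0)≠ %(0,0)–%(1,1)= %(0,2)–%(0,3)= %(0,2)–%(1,2)= %(0,2)–%(1,1)= %(0,3)–%(1,2)= %(0,5)–%(0,6)= %(0,5)–%(1,6)= %(0,6)–%(1,6)=  → 1/9 unlike.
Row 1: @(1,0)–%(1,1)≠ @(1,0)–@(2,0)= @(1,0)–%(2,1)≠ %(1,1)–%(1,2)= %(1,1)–%(2,1)= %(1,1)–%(2,2)= %(1,1)–@(2,0)≠ %(1,2)–%(2,2)= %(1,2)–%(2,1)= %(1,6)–@(2,6)≠  → 4/10 unlike.
Row 2: @(2,0)–%(2,1)≠ @(2,0)–%(3,0)≠ @(2,0)–%(3,1)≠ %(2,1)–%(2,2)= %(2,1)–%(3,1)= %(2,1)–%(3,2)= %(2,1)–%(3,0)= %(2,2)–%(3,2)= %(2,2)–%(3,1)= %(2,4)–%(3,4)= %(2,4)–%(3,5)= @(2,6)–%(3,5)≠  → 4/12 unlike.
Row 3: %(3,0)–%(3,1)= %(3,1)–%(3,2)= %(3,1)–%(4,2)= %(3,2)–%(4,2)= %(3,2)–%(4,3)= %(3,4)–%(3,5)= %(3,4)–%(4,5)= %(3,4)–%(4,3)= %(3,5)–%(4,5)=  → 0/9 unlike.
Row 4: %(4,2)–%(4,3)= %(4,2)–%(5,2)= %(4,2)–%(5,3)= %(4,2)–%(5,1)= %(4,3)–%(5,3)= %(4,3)–%(5,4)= %(4,3)–%(5,2)= %(4,5)–%(5,5)= %(4,5)–%(5,6)= %(4,5)–%(5,4)=  → 0/10 unlike.
Row 5: %(5,1)–%(5,2)= %(5,2)–%(5,3)= %(5,3)–%(5,4)= %(5,4)–%(5,5)= %(5,5)–%(5,6)=  → 0/5 unlike.
Total adjacent occupied pairs: 55; unlike-type pairs: 9.
9/55 is already in lowest terms.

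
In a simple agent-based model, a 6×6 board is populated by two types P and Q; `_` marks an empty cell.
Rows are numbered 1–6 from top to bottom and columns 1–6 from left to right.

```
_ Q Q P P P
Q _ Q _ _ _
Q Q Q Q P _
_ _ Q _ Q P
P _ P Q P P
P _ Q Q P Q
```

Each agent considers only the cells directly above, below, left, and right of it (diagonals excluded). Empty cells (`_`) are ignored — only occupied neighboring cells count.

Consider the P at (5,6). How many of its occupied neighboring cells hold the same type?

2

Occupied neighbors of (5,6): (4,6)=P, (6,6)=Q, (5,5)=P.
Same type (P): 2 of 3.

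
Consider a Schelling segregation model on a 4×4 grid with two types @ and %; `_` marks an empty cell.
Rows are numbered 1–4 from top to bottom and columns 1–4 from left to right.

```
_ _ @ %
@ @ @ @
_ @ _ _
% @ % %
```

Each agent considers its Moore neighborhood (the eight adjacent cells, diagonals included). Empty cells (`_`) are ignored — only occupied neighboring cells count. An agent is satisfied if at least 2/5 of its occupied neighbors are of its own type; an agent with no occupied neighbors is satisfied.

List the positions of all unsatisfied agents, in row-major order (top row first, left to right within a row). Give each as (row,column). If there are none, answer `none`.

(1,4), (4,1), (4,2), (4,3)

(1,3)@ 3/4 satisfied
(1,4)% 0/3 not
(2,1)@ 2/2 satisfied
(2,2)@ 4/4 satisfied
(2,3)@ 4/5 satisfied
(2,4)@ 2/3 satisfied
(3,2)@ 4/6 satisfied
(4,1)% 0/2 not
(4,2)@ 1/3 not
(4,3)% 1/3 not
(4,4)% 1/1 satisfied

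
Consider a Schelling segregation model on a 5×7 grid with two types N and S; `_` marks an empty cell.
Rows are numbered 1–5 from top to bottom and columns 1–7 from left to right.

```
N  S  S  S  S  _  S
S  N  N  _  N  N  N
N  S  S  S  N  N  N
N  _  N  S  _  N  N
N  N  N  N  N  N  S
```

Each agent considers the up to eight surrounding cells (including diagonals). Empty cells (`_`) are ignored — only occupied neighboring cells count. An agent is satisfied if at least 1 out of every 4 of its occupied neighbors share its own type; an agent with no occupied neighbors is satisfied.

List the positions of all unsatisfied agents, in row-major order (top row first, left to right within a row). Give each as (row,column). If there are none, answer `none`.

Row 1: (1,1)N 1/3 satisfied · (1,2)S 2/5 satisfied · (1,3)S 2/4 satisfied · (1,4)S 2/4 satisfied · (1,5)S 1/3 satisfied · (1,7)S 0/2 not
Row 2: (2,1)S 2/5 satisfied · (2,2)N 3/8 satisfied · (2,3)N 1/7 not · (2,5)N 3/6 satisfied · (2,6)N 5/7 satisfied · (2,7)N 3/4 satisfied
Row 3: (3,1)N 2/4 satisfied · (3,2)S 2/7 satisfied · (3,3)S 3/6 satisfied · (3,4)S 2/6 satisfied · (3,5)N 4/6 satisfied · (3,6)N 7/7 satisfied · (3,7)N 5/5 satisfied
Row 4: (4,1)N 3/4 satisfied · (4,3)N 3/7 satisfied · (4,4)S 2/7 satisfied · (4,6)N 6/7 satisfied · (4,7)N 4/5 satisfied
Row 5: (5,1)N 2/2 satisfied · (5,2)N 4/4 satisfied · (5,3)N 3/4 satisfied · (5,4)N 3/4 satisfied · (5,5)N 3/4 satisfied · (5,6)N 3/4 satisfied · (5,7)S 0/3 not

(1,7), (2,3), (5,7)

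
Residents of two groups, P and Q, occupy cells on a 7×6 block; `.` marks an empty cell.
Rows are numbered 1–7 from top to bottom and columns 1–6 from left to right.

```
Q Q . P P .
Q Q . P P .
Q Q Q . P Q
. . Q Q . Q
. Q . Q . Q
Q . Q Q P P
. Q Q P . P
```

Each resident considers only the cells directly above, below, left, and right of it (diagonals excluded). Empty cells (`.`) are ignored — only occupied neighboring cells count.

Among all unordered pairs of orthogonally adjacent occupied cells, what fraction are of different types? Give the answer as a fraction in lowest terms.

5/29

Scan each occupied cell's neighbors to the right and below so each pair is counted once.
From row 1: 0 unlike of 6 pairs (running 0/6).
From row 2: 0 unlike of 5 pairs (running 0/11).
From row 3: 1 unlike of 5 pairs (running 1/16).
From row 4: 0 unlike of 3 pairs (running 1/19).
From row 5: 1 unlike of 2 pairs (running 2/21).
From row 6: 2 unlike of 6 pairs (running 4/27).
From row 7: 1 unlike of 2 pairs (running 5/29).
Total adjacent occupied pairs: 29; unlike-type pairs: 5.
5/29 is already in lowest terms.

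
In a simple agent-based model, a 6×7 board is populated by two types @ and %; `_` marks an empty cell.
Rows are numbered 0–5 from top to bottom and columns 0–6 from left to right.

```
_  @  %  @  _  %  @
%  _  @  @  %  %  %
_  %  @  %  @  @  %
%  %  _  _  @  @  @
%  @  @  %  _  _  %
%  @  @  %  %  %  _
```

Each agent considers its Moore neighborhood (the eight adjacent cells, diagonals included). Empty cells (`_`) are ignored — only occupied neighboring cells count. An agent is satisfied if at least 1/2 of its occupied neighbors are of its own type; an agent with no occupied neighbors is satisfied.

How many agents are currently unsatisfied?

11

Row 0: (0,1)@ 1/3 ✗ · (0,2)% 0/4 ✗ · (0,3)@ 2/4 ✓ · (0,5)% 3/4 ✓ · (0,6)@ 0/3 ✗
Row 1: (1,0)% 1/2 ✓ · (1,2)@ 4/7 ✓ · (1,3)@ 4/7 ✓ · (1,4)% 3/7 ✗ · (1,5)% 4/7 ✓ · (1,6)% 3/5 ✓
Row 2: (2,1)% 3/5 ✓ · (2,2)@ 2/5 ✗ · (2,3)% 1/6 ✗ · (2,4)@ 4/7 ✓ · (2,5)@ 4/8 ✓ · (2,6)% 2/5 ✗
Row 3: (3,0)% 3/4 ✓ · (3,1)% 3/6 ✓ · (3,4)@ 3/5 ✓ · (3,5)@ 4/6 ✓ · (3,6)@ 2/4 ✓
Row 4: (4,0)% 3/5 ✓ · (4,1)@ 3/7 ✗ · (4,2)@ 3/6 ✓ · (4,3)% 2/5 ✗ · (4,6)% 1/3 ✗
Row 5: (5,0)% 1/3 ✗ · (5,1)@ 3/5 ✓ · (5,2)@ 3/5 ✓ · (5,3)% 2/4 ✓ · (5,4)% 3/3 ✓ · (5,5)% 2/2 ✓
Unsatisfied: (0,1), (0,2), (0,6), (1,4), (2,2), (2,3), (2,6), (4,1), (4,3), (4,6), (5,0) — 11 in total.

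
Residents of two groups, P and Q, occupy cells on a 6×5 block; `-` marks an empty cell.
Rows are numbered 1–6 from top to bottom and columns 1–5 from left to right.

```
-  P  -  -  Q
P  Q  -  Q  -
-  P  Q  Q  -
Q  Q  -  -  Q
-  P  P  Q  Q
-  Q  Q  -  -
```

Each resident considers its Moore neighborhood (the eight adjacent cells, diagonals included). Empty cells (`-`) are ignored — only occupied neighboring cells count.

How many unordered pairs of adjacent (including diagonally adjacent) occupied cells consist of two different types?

Scan each occupied cell's neighbors to the right and below (and the two forward diagonals) so each pair is counted once.
From row 1: 1 unlike of 3 pairs (running 1/3).
From row 2: 2 unlike of 6 pairs (running 3/9).
From row 3: 3 unlike of 6 pairs (running 6/15).
From row 4: 3 unlike of 6 pairs (running 9/21).
From row 5: 5 unlike of 8 pairs (running 14/29).
From row 6: 0 unlike of 1 pairs (running 14/30).
Total adjacent occupied pairs: 30; unlike-type pairs: 14.

14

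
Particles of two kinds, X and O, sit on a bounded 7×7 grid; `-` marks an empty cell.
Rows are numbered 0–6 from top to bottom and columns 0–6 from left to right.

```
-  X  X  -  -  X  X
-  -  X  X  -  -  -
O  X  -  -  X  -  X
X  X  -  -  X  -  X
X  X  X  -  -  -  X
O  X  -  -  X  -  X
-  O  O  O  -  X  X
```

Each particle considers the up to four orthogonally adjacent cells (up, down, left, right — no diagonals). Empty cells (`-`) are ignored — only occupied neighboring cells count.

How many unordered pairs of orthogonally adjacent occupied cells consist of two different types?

5

Scan each occupied cell's neighbors to the right and below so each pair is counted once.
From row 0: 0 unlike of 3 pairs (running 0/3).
From row 1: 0 unlike of 1 pairs (running 0/4).
From row 2: 2 unlike of 5 pairs (running 2/9).
From row 3: 0 unlike of 4 pairs (running 2/13).
From row 4: 1 unlike of 5 pairs (running 3/18).
From row 5: 2 unlike of 3 pairs (running 5/21).
From row 6: 0 unlike of 3 pairs (running 5/24).
Total adjacent occupied pairs: 24; unlike-type pairs: 5.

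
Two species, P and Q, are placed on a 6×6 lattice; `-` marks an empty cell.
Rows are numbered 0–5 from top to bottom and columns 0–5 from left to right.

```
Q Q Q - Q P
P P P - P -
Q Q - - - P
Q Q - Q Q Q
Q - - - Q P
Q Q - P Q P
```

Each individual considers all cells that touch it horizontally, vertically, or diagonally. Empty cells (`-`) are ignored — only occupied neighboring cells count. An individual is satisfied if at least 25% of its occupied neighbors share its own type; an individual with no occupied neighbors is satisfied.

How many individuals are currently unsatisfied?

4

Row 0: (0,0)Q 1/3 ✓ · (0,1)Q 2/5 ✓ · (0,2)Q 1/3 ✓ · (0,4)Q 0/2 ✗ · (0,5)P 1/2 ✓
Row 1: (1,0)P 1/5 ✗ · (1,1)P 2/7 ✓ · (1,2)P 1/4 ✓ · (1,4)P 2/3 ✓
Row 2: (2,0)Q 3/5 ✓ · (2,1)Q 3/6 ✓ · (2,5)P 1/3 ✓
Row 3: (3,0)Q 4/4 ✓ · (3,1)Q 4/4 ✓ · (3,3)Q 2/2 ✓ · (3,4)Q 3/5 ✓ · (3,5)Q 2/4 ✓
Row 4: (4,0)Q 4/4 ✓ · (4,4)Q 4/7 ✓ · (4,5)P 1/5 ✗
Row 5: (5,0)Q 2/2 ✓ · (5,1)Q 2/2 ✓ · (5,3)P 0/2 ✗ · (5,4)Q 1/4 ✓ · (5,5)P 1/3 ✓
Unsatisfied: (0,4), (1,0), (4,5), (5,3) — 4 in total.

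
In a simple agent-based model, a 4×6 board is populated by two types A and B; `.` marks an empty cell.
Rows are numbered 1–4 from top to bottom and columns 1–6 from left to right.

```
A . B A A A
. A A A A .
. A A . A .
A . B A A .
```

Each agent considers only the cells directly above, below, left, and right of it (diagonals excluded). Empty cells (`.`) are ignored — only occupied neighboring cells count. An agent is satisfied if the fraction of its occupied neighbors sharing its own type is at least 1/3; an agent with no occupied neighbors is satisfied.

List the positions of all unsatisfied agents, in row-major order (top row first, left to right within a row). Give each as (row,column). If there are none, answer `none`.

Row 1: (1,1)A 0/0 ✓ · (1,3)B 0/2 ✗ · (1,4)A 2/3 ✓ · (1,5)A 3/3 ✓ · (1,6)A 1/1 ✓
Row 2: (2,2)A 2/2 ✓ · (2,3)A 3/4 ✓ · (2,4)A 3/3 ✓ · (2,5)A 3/3 ✓
Row 3: (3,2)A 2/2 ✓ · (3,3)A 2/3 ✓ · (3,5)A 2/2 ✓
Row 4: (4,1)A 0/0 ✓ · (4,3)B 0/2 ✗ · (4,4)A 1/2 ✓ · (4,5)A 2/2 ✓

(1,3), (4,3)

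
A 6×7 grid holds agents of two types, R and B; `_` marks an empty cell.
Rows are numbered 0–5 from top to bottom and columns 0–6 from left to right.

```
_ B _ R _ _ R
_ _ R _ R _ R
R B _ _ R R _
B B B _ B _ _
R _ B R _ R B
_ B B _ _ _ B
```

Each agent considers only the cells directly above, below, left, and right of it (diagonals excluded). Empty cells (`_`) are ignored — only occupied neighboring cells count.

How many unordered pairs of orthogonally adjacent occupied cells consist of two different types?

6

Scan each occupied cell's neighbors to the right and below so each pair is counted once.
Row 0: R(0,6)–R(1,6)=  → 0/1 unlike.
Row 1: R(1,4)–R(2,4)=  → 0/1 unlike.
Row 2: R(2,0)–B(2,1)≠ R(2,0)–B(3,0)≠ B(2,1)–B(3,1)= R(2,4)–R(2,5)= R(2,4)–B(3,4)≠  → 3/5 unlike.
Row 3: B(3,0)–B(3,1)= B(3,0)–R(4,0)≠ B(3,1)–B(3,2)= B(3,2)–B(4,2)=  → 1/4 unlike.
Row 4: B(4,2)–R(4,3)≠ B(4,2)–B(5,2)= R(4,5)–B(4,6)≠ B(4,6)–B(5,6)=  → 2/4 unlike.
Row 5: B(5,1)–B(5,2)=  → 0/1 unlike.
Total adjacent occupied pairs: 16; unlike-type pairs: 6.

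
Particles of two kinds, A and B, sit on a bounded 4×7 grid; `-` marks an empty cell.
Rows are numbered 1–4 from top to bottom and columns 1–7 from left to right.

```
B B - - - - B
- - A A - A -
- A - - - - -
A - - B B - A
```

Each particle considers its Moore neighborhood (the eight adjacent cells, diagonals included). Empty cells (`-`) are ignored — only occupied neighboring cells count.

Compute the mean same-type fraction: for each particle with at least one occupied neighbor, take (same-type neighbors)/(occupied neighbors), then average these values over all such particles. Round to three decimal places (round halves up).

0.717

Row 1: (1,1)B 1/1 · (1,2)B 1/2 · (1,7)B 0/1
Row 2: (2,3)A 2/3 · (2,4)A 1/1 · (2,6)A 0/1
Row 3: (3,2)A 2/2
Row 4: (4,1)A 1/1 · (4,4)B 1/1 · (4,5)B 1/1 · (4,7)A — no occupied neighbors
Sum over 10 particles: 1/1 + 1/2 + 0/1 + 2/3 + 1/1 + 0/1 + 2/2 + 1/1 + 1/1 + 1/1 = 43/6; mean = 43/6 ÷ 10 = 43/60 = 0.716666… → 0.717.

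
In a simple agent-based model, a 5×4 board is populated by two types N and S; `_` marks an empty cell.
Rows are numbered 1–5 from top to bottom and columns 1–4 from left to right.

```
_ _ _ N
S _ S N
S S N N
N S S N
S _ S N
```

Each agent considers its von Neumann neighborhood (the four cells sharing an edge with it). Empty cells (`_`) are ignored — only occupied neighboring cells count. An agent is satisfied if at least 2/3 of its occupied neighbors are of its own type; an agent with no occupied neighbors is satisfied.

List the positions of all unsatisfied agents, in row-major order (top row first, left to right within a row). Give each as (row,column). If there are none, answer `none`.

(2,3), (3,3), (4,1), (4,3), (5,1), (5,3), (5,4)

(1,4)N 1/1 satisfied
(2,1)S 1/1 satisfied
(2,3)S 0/2 not
(2,4)N 2/3 satisfied
(3,1)S 2/3 satisfied
(3,2)S 2/3 satisfied
(3,3)N 1/4 not
(3,4)N 3/3 satisfied
(4,1)N 0/3 not
(4,2)S 2/3 satisfied
(4,3)S 2/4 not
(4,4)N 2/3 satisfied
(5,1)S 0/1 not
(5,3)S 1/2 not
(5,4)N 1/2 not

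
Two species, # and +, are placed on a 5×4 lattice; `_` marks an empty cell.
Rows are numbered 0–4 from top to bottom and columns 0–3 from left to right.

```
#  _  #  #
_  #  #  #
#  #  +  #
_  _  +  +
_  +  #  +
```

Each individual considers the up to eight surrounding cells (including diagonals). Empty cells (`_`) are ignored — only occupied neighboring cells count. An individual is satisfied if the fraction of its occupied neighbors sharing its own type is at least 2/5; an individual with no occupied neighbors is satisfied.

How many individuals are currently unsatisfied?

2

(0,0)# 1/1 ✓
(0,2)# 4/4 ✓
(0,3)# 3/3 ✓
(1,1)# 5/6 ✓
(1,2)# 6/7 ✓
(1,3)# 4/5 ✓
(2,0)# 2/2 ✓
(2,1)# 3/5 ✓
(2,2)+ 2/7 ✗
(2,3)# 2/5 ✓
(3,2)+ 4/7 ✓
(3,3)+ 3/5 ✓
(4,1)+ 1/2 ✓
(4,2)# 0/4 ✗
(4,3)+ 2/3 ✓
Unsatisfied: (2,2), (4,2) — 2 in total.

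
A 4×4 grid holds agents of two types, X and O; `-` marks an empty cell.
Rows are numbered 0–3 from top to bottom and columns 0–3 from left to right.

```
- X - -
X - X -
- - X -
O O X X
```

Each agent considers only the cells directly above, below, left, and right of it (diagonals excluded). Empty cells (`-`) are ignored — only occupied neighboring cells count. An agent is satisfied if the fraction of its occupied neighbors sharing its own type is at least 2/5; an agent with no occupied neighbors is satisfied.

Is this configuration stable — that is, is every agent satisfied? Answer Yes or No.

Yes

Row 0: (0,1)X 0/0 satisfied
Row 1: (1,0)X 0/0 satisfied · (1,2)X 1/1 satisfied
Row 2: (2,2)X 2/2 satisfied
Row 3: (3,0)O 1/1 satisfied · (3,1)O 1/2 satisfied · (3,2)X 2/3 satisfied · (3,3)X 1/1 satisfied
All meet the threshold, so the configuration is stable.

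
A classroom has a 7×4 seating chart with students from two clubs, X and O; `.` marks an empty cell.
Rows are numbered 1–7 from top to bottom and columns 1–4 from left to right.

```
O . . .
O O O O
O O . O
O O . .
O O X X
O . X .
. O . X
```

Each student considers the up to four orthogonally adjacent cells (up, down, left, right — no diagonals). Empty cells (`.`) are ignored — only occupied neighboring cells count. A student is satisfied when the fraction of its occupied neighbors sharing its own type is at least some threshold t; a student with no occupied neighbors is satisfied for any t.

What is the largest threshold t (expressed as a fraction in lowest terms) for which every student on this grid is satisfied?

2/3

(1,1)O 1/1
(2,1)O 3/3
(2,2)O 3/3
(2,3)O 2/2
(2,4)O 2/2
(3,1)O 3/3
(3,2)O 3/3
(3,4)O 1/1
(4,1)O 3/3
(4,2)O 3/3
(5,1)O 3/3
(5,2)O 2/3
(5,3)X 2/3
(5,4)X 1/1
(6,1)O 1/1
(6,3)X 1/1
(7,2)O — no occupied neighbors
(7,4)X — no occupied neighbors
The smallest same-type fraction is 2/3 at (5,2), which reduces to 2/3. Any threshold above that leaves this student unsatisfied.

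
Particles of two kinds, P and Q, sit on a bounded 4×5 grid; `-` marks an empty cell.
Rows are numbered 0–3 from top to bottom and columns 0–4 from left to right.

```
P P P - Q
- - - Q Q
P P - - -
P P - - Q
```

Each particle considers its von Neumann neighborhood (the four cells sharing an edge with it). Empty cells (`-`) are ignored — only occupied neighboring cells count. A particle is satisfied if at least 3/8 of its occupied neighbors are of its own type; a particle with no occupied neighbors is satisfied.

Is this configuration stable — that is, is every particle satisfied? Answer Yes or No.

(0,0)P 1/1 satisfied
(0,1)P 2/2 satisfied
(0,2)P 1/1 satisfied
(0,4)Q 1/1 satisfied
(1,3)Q 1/1 satisfied
(1,4)Q 2/2 satisfied
(2,0)P 2/2 satisfied
(2,1)P 2/2 satisfied
(3,0)P 2/2 satisfied
(3,1)P 2/2 satisfied
(3,4)Q 0/0 satisfied
All meet the threshold, so the configuration is stable.

Yes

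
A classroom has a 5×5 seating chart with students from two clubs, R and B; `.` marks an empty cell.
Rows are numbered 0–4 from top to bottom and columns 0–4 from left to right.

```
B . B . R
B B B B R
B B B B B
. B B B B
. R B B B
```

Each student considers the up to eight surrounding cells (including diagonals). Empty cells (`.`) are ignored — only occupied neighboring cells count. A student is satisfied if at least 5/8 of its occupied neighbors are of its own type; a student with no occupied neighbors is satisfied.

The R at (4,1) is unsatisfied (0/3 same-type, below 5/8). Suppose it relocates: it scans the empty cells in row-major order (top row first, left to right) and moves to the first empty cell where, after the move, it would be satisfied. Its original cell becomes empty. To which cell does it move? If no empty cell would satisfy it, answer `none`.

none

Vacating (4,1). Empty cells in order:
  (0,1): 0/5 same-type → still unsatisfied.
  (0,3): 2/5 same-type → still unsatisfied.
  (3,0): 0/3 same-type → still unsatisfied.
  (4,0): 0/1 same-type → still unsatisfied.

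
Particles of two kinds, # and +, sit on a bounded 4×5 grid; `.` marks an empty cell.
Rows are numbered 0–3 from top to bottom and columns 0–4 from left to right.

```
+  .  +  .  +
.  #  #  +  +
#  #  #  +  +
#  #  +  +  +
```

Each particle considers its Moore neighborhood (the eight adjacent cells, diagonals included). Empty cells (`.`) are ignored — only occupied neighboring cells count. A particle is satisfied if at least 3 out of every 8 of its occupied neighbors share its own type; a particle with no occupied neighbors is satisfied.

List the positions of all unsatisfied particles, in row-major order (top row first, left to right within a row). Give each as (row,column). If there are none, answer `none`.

(0,0), (0,2)

(0,0)+ 0/1 unhappy
(0,2)+ 1/3 unhappy
(0,4)+ 2/2 ok
(1,1)# 4/6 ok
(1,2)# 3/6 ok
(1,3)+ 5/7 ok
(1,4)+ 4/4 ok
(2,0)# 4/4 ok
(2,1)# 6/7 ok
(2,2)# 4/8 ok
(2,3)+ 6/8 ok
(2,4)+ 5/5 ok
(3,0)# 3/3 ok
(3,1)# 4/5 ok
(3,2)+ 2/5 ok
(3,3)+ 4/5 ok
(3,4)+ 3/3 ok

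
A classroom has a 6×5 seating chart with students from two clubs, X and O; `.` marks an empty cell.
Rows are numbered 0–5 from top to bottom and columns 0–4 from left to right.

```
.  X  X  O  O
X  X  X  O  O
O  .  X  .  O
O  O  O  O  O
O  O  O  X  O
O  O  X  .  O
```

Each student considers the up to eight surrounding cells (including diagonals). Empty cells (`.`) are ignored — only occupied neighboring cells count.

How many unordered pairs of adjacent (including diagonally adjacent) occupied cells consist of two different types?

Scan each occupied cell's neighbors to the right and below (and the two forward diagonals) so each pair is counted once.
Row 0: X(0,1)–X(0,2)= X(0,1)–X(1,1)= X(0,1)–X(1,2)= X(0,1)–X(1,0)= X(0,2)–O(0,3)≠ X(0,2)–X(1,2)= X(0,2)–O(1,3)≠ X(0,2)–X(1,1)= O(0,3)–O(0,4)= O(0,3)–O(1,3)= O(0,3)–O(1,4)= O(0,3)–X(1,2)≠ O(0,4)–O(1,4)= O(0,4)–O(1,3)=  → 3/14 unlike.
Row 1: X(1,0)–X(1,1)= X(1,0)–O(2,0)≠ X(1,1)–X(1,2)= X(1,1)–X(2,2)= X(1,1)–O(2,0)≠ X(1,2)–O(1,3)≠ X(1,2)–X(2,2)= O(1,3)–O(1,4)= O(1,3)–O(2,4)= O(1,3)–X(2,2)≠ O(1,4)–O(2,4)=  → 4/11 unlike.
Row 2: O(2,0)–O(3,0)= O(2,0)–O(3,1)= X(2,2)–O(3,2)≠ X(2,2)–O(3,3)≠ X(2,2)–O(3,1)≠ O(2,4)–O(3,4)= O(2,4)–O(3,3)=  → 3/7 unlike.
Row 3: O(3,0)–O(3,1)= O(3,0)–O(4,0)= O(3,0)–O(4,1)= O(3,1)–O(3,2)= O(3,1)–O(4,1)= O(3,1)–O(4,2)= O(3,1)–O(4,0)= O(3,2)–O(3,3)= O(3,2)–O(4,2)= O(3,2)–X(4,3)≠ O(3,2)–O(4,1)= O(3,3)–O(3,4)= O(3,3)–X(4,3)≠ O(3,3)–O(4,4)= O(3,3)–O(4,2)= O(3,4)–O(4,4)= O(3,4)–X(4,3)≠  → 3/17 unlike.
Row 4: O(4,0)–O(4,1)= O(4,0)–O(5,0)= O(4,0)–O(5,1)= O(4,1)–O(4,2)= O(4,1)–O(5,1)= O(4,1)–X(5,2)≠ O(4,1)–O(5,0)= O(4,2)–X(4,3)≠ O(4,2)–X(5,2)≠ O(4,2)–O(5,1)= X(4,3)–O(4,4)≠ X(4,3)–O(5,4)≠ X(4,3)–X(5,2)= O(4,4)–O(5,4)=  → 5/14 unlike.
Row 5: O(5,0)–O(5,1)= O(5,1)–X(5,2)≠  → 1/2 unlike.
Total adjacent occupied pairs: 65; unlike-type pairs: 19.

19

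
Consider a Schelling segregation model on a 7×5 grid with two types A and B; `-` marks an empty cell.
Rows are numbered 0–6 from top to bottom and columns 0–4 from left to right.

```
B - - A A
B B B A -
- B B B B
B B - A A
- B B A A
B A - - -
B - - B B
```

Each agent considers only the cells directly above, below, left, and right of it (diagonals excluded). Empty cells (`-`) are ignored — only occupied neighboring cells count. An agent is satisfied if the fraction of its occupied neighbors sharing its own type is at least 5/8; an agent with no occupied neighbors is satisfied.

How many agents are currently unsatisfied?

(0,0)B 1/1 satisfied
(0,3)A 2/2 satisfied
(0,4)A 1/1 satisfied
(1,0)B 2/2 satisfied
(1,1)B 3/3 satisfied
(1,2)B 2/3 satisfied
(1,3)A 1/3 not
(2,1)B 3/3 satisfied
(2,2)B 3/3 satisfied
(2,3)B 2/4 not
(2,4)B 1/2 not
(3,0)B 1/1 satisfied
(3,1)B 3/3 satisfied
(3,3)A 2/3 satisfied
(3,4)A 2/3 satisfied
(4,1)B 2/3 satisfied
(4,2)B 1/2 not
(4,3)A 2/3 satisfied
(4,4)A 2/2 satisfied
(5,0)B 1/2 not
(5,1)A 0/2 not
(6,0)B 1/1 satisfied
(6,3)B 1/1 satisfied
(6,4)B 1/1 satisfied
Unsatisfied: (1,3), (2,3), (2,4), (4,2), (5,0), (5,1) — 6 in total.

6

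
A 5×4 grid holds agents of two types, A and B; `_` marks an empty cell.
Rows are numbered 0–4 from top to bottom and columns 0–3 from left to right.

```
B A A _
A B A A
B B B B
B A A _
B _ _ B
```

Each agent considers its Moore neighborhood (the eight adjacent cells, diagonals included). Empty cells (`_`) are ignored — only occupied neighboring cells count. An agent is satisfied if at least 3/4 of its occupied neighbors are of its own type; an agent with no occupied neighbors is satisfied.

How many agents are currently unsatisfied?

(0,0)B 1/3 not
(0,1)A 3/5 not
(0,2)A 3/4 satisfied
(1,0)A 1/5 not
(1,1)B 4/8 not
(1,2)A 3/7 not
(1,3)A 2/4 not
(2,0)B 3/5 not
(2,1)B 4/8 not
(2,2)B 3/7 not
(2,3)B 1/4 not
(3,0)B 3/4 satisfied
(3,1)A 1/6 not
(3,2)A 1/5 not
(4,0)B 1/2 not
(4,3)B 0/1 not
Unsatisfied: (0,0), (0,1), (1,0), (1,1), (1,2), (1,3), (2,0), (2,1), (2,2), (2,3), (3,1), (3,2), (4,0), (4,3) — 14 in total.

14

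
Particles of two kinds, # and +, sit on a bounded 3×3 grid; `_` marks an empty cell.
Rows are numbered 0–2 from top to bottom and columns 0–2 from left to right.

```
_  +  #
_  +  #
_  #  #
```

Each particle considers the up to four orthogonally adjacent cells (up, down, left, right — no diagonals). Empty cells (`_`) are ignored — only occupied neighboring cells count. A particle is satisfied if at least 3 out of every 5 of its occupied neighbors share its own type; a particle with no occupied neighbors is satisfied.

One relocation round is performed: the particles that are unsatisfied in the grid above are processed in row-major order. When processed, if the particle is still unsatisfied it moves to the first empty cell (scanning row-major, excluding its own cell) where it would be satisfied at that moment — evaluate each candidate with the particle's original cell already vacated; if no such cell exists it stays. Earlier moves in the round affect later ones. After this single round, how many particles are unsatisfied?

0

Initially unsatisfied (in order): (0,1), (0,2), (1,1), (2,1).
  (0,1) → (0,0).
  (0,2): now satisfied by earlier moves; stays.
  (1,1) → (1,0).
  (2,1): now satisfied by earlier moves; stays.
Resulting grid:
+ _ #
+ _ #
_ # #
All satisfied now.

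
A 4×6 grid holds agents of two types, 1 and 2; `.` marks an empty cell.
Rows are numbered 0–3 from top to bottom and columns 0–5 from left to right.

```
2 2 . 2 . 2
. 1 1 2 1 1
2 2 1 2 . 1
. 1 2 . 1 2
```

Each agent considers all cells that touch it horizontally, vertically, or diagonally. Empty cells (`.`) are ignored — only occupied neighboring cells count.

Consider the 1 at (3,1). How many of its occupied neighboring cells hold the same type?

Occupied neighbors of (3,1): (2,0)=2, (2,1)=2, (2,2)=1, (3,2)=2.
Same type (1): 1 of 4.

1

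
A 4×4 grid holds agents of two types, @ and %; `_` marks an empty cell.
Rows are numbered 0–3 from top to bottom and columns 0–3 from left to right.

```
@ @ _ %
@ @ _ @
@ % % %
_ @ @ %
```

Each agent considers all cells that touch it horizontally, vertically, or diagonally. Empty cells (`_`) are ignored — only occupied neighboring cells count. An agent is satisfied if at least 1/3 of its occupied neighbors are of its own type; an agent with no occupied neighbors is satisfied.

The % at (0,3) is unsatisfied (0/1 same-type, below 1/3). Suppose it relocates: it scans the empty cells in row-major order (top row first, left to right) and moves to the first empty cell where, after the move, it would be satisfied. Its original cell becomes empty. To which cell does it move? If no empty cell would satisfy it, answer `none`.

Vacating (0,3). Empty cells in order:
  (0,2): 0/3 same-type → still unsatisfied.
  (1,2): 3/6 same-type → satisfied — stop here.

(1,2)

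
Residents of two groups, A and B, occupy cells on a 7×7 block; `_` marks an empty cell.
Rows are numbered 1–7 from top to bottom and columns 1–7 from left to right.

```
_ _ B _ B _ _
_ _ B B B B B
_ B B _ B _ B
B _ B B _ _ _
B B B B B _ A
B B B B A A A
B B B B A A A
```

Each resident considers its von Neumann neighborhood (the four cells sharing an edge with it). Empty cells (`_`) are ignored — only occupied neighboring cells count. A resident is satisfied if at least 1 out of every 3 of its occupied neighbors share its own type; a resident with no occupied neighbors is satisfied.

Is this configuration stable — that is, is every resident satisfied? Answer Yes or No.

Yes

(1,3)B 1/1 ✓
(1,5)B 1/1 ✓
(2,3)B 3/3 ✓
(2,4)B 2/2 ✓
(2,5)B 4/4 ✓
(2,6)B 2/2 ✓
(2,7)B 2/2 ✓
(3,2)B 1/1 ✓
(3,3)B 3/3 ✓
(3,5)B 1/1 ✓
(3,7)B 1/1 ✓
(4,1)B 1/1 ✓
(4,3)B 3/3 ✓
(4,4)B 2/2 ✓
(5,1)B 3/3 ✓
(5,2)B 3/3 ✓
(5,3)B 4/4 ✓
(5,4)B 4/4 ✓
(5,5)B 1/2 ✓
(5,7)A 1/1 ✓
(6,1)B 3/3 ✓
(6,2)B 4/4 ✓
(6,3)B 4/4 ✓
(6,4)B 3/4 ✓
(6,5)A 2/4 ✓
(6,6)A 3/3 ✓
(6,7)A 3/3 ✓
(7,1)B 2/2 ✓
(7,2)B 3/3 ✓
(7,3)B 3/3 ✓
(7,4)B 2/3 ✓
(7,5)A 2/3 ✓
(7,6)A 3/3 ✓
(7,7)A 2/2 ✓
All meet the threshold, so the configuration is stable.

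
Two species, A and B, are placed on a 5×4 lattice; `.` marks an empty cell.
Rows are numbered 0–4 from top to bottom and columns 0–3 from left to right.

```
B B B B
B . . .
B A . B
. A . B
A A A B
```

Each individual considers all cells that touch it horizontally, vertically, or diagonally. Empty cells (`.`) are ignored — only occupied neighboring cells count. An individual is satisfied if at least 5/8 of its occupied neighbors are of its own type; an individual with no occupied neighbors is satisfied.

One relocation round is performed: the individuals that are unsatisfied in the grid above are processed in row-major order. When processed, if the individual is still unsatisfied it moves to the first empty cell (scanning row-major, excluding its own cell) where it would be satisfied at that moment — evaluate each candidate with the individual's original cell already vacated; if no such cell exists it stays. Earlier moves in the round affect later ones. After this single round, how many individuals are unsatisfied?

1

Initially unsatisfied (in order): (2,0), (2,1), (4,2), (4,3).
  (2,0) → (1,1).
  (2,1) → (3,0).
  (4,2): no empty cell satisfies it; stays.
  (4,3) → (1,2).
Resulting grid:
B B B B
B B B .
. . . B
A A . B
A A A .
Unsatisfied now: (3,3).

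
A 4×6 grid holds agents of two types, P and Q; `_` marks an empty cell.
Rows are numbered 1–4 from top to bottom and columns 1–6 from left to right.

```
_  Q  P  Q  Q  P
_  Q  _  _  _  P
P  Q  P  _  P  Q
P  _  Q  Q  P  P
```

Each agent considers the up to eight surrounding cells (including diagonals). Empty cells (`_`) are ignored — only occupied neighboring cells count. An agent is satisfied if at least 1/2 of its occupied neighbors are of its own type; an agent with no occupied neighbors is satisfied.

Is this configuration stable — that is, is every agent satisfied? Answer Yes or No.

No

(1,2)Q 1/2 ok
(1,3)P 0/3 unhappy
(1,4)Q 1/2 ok
(1,5)Q 1/3 unhappy
(1,6)P 1/2 ok
(2,2)Q 2/5 unhappy
(2,6)P 2/4 ok
(3,1)P 1/3 unhappy
(3,2)Q 2/5 unhappy
(3,3)P 0/4 unhappy
(3,5)P 3/5 ok
(3,6)Q 0/4 unhappy
(4,1)P 1/2 ok
(4,3)Q 2/3 ok
(4,4)Q 1/4 unhappy
(4,5)P 2/4 ok
(4,6)P 2/3 ok
For instance (1,3) has only 0/3 same-type neighbors, below 1/2.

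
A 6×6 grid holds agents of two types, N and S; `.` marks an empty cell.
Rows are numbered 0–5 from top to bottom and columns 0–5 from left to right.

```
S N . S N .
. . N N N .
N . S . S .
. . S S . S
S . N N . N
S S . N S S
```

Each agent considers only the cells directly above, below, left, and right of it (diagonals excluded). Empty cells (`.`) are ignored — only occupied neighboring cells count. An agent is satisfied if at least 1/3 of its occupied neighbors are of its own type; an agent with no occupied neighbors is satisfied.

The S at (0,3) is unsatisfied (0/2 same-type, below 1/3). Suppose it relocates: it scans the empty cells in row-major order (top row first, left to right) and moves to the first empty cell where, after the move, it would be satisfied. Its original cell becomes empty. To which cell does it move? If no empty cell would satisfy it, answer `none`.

(1,0)

Vacating (0,3). Empty cells in order:
  (0,2): 0/2 same-type → still unsatisfied.
  (0,5): 0/1 same-type → still unsatisfied.
  (1,0): 1/2 same-type → satisfied — stop here.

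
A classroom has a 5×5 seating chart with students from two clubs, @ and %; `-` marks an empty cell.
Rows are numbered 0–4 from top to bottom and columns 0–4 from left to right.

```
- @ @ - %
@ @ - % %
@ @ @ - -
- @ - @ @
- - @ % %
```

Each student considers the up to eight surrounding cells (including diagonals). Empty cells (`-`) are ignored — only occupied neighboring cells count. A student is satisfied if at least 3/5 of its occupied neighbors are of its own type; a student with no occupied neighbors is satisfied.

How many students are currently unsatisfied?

Row 0: (0,1)@ 3/3 satisfied · (0,2)@ 2/3 satisfied · (0,4)% 2/2 satisfied
Row 1: (1,0)@ 4/4 satisfied · (1,1)@ 6/6 satisfied · (1,3)% 2/4 not · (1,4)% 2/2 satisfied
Row 2: (2,0)@ 4/4 satisfied · (2,1)@ 5/5 satisfied · (2,2)@ 4/5 satisfied
Row 3: (3,1)@ 4/4 satisfied · (3,3)@ 3/5 satisfied · (3,4)@ 1/3 not
Row 4: (4,2)@ 2/3 satisfied · (4,3)% 1/4 not · (4,4)% 1/3 not
Unsatisfied: (1,3), (3,4), (4,3), (4,4) — 4 in total.

4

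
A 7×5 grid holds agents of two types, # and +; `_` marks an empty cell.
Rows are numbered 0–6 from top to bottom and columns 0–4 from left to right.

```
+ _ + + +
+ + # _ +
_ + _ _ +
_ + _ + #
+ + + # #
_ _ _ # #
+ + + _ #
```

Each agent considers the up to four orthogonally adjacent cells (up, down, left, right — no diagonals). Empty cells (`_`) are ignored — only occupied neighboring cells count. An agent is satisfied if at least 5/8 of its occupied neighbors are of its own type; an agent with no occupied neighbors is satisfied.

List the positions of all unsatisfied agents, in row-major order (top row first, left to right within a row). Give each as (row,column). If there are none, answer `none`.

Row 0: (0,0)+ 1/1 ok · (0,2)+ 1/2 unhappy · (0,3)+ 2/2 ok · (0,4)+ 2/2 ok
Row 1: (1,0)+ 2/2 ok · (1,1)+ 2/3 ok · (1,2)# 0/2 unhappy · (1,4)+ 2/2 ok
Row 2: (2,1)+ 2/2 ok · (2,4)+ 1/2 unhappy
Row 3: (3,1)+ 2/2 ok · (3,3)+ 0/2 unhappy · (3,4)# 1/3 unhappy
Row 4: (4,0)+ 1/1 ok · (4,1)+ 3/3 ok · (4,2)+ 1/2 unhappy · (4,3)# 2/4 unhappy · (4,4)# 3/3 ok
Row 5: (5,3)# 2/2 ok · (5,4)# 3/3 ok
Row 6: (6,0)+ 1/1 ok · (6,1)+ 2/2 ok · (6,2)+ 1/1 ok · (6,4)# 1/1 ok

(0,2), (1,2), (2,4), (3,3), (3,4), (4,2), (4,3)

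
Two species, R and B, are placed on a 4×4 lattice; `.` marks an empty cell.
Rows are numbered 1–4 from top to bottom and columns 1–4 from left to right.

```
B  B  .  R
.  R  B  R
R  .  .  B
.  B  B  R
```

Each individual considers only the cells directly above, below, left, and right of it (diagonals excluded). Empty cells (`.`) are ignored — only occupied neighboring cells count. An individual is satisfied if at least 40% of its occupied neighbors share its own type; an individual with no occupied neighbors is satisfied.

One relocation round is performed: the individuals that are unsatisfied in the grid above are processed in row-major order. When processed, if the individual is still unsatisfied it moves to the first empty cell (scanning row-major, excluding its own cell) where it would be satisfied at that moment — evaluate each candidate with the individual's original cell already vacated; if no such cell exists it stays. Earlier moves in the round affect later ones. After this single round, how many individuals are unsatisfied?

1

Initially unsatisfied (in order): (2,2), (2,3), (2,4), (3,4), (4,4).
  (2,2) → (2,1).
  (2,3) → (1,3).
  (2,4): now satisfied by earlier moves; stays.
  (3,4) → (2,2).
  (4,4) → (3,4).
Resulting grid:
B B B R
R B . R
R . . R
. B B .
Unsatisfied now: (2,1).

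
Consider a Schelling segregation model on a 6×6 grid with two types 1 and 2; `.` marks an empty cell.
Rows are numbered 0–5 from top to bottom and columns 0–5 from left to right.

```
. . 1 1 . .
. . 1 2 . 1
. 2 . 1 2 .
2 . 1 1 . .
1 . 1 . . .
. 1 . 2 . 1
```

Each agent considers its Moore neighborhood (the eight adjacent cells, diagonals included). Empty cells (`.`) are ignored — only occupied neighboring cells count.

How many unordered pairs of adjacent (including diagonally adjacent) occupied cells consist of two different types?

11

Scan each occupied cell's neighbors to the right and below (and the two forward diagonals) so each pair is counted once.
From row 0: 2 unlike of 5 pairs (running 2/5).
From row 1: 4 unlike of 6 pairs (running 6/11).
From row 2: 3 unlike of 6 pairs (running 9/17).
From row 3: 1 unlike of 4 pairs (running 10/21).
From row 4: 1 unlike of 3 pairs (running 11/24).
Total adjacent occupied pairs: 24; unlike-type pairs: 11.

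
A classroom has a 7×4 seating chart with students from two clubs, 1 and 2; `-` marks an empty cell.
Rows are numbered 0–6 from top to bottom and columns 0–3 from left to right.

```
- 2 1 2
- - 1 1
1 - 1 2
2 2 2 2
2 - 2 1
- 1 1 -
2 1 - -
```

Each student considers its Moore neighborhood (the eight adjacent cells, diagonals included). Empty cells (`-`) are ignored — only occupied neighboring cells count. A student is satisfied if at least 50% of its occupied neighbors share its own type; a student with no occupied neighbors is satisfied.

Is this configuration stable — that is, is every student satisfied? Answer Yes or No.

No

(0,1)2 0/2 not
(0,2)1 2/4 satisfied
(0,3)2 0/3 not
(1,2)1 3/6 satisfied
(1,3)1 3/5 satisfied
(2,0)1 0/2 not
(2,2)1 2/6 not
(2,3)2 2/5 not
(3,0)2 2/3 satisfied
(3,1)2 4/6 satisfied
(3,2)2 4/6 satisfied
(3,3)2 3/5 satisfied
(4,0)2 2/3 satisfied
(4,2)2 3/6 satisfied
(4,3)1 1/4 not
(5,1)1 2/5 not
(5,2)1 3/4 satisfied
(6,0)2 0/2 not
(6,1)1 2/3 satisfied
For instance (0,1) has only 0/2 same-type neighbors, below 1/2.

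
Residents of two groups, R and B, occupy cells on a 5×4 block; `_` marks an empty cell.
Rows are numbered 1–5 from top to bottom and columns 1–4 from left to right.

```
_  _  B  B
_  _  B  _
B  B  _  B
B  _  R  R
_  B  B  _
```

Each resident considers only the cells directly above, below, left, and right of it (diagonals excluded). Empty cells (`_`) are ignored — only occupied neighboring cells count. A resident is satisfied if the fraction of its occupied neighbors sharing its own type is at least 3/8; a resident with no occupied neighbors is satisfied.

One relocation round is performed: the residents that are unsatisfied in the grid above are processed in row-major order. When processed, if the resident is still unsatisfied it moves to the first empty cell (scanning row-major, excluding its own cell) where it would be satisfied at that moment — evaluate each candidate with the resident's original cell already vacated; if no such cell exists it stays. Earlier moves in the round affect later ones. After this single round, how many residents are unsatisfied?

0

Initially unsatisfied (in order): (3,4).
  (3,4) → (1,1).
Resulting grid:
B _ B B
_ _ B _
B B _ _
B _ R R
_ B B _
All satisfied now.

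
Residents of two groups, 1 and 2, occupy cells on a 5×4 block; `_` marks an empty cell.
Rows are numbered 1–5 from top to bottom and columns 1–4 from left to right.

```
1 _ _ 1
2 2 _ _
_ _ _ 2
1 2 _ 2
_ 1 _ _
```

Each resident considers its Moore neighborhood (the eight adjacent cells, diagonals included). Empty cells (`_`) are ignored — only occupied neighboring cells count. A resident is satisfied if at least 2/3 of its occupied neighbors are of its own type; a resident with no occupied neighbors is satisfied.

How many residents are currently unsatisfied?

Row 1: (1,1)1 0/2 not · (1,4)1 0/0 satisfied
Row 2: (2,1)2 1/2 not · (2,2)2 1/2 not
Row 3: (3,4)2 1/1 satisfied
Row 4: (4,1)1 1/2 not · (4,2)2 0/2 not · (4,4)2 1/1 satisfied
Row 5: (5,2)1 1/2 not
Unsatisfied: (1,1), (2,1), (2,2), (4,1), (4,2), (5,2) — 6 in total.

6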